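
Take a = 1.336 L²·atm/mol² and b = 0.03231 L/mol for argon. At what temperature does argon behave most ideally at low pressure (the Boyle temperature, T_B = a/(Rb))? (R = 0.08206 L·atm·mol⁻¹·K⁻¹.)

T_B ≈ 503.9 K

For a van der Waals gas the second virial coefficient B₂ = b − a/(RT) vanishes at T_B = a/(Rb).
T_B = 1.336/(0.08206×0.03231) = 1.336/0.0026514 = 503.9 K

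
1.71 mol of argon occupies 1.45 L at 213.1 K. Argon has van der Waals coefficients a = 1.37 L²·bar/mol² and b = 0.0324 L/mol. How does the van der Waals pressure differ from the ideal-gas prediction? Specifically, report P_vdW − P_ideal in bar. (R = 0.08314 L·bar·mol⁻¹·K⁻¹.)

Ideal: P_ideal = nRT/V = (1.71)(0.08314)(213.1)/1.45 = 20.8940 bar
vdW: P = nRT/(V − nb) − a n²/V² = 30.2963/1.39460 − 4.00602/2.10250 = 21.7240 − 1.90536 = 19.8186 bar
ΔP = 19.8186 − 20.8940 = -1.075 bar

ΔP ≈ -1.075 bar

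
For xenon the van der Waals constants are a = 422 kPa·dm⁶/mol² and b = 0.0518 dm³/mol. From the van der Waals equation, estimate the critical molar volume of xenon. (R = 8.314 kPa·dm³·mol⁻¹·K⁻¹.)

For a van der Waals gas, V_m,c = 3b.
V_m,c = 3×0.0518 = 0.1554 dm³/mol

V_m,c ≈ 0.1554 dm³/mol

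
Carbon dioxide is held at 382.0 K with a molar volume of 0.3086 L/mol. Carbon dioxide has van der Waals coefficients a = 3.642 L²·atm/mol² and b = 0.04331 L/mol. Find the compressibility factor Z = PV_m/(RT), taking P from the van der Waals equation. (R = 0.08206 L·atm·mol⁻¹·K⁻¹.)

P = RT/(V_m − b) − a/V_m² = (0.08206)(382.0)/(0.3086 − 0.04331) − 3.642/(0.3086)²
  = 31.347/0.26529 − 38.243 = 118.16 − 38.243 = 79.92 atm
Z = PV_m/(RT) = (79.92)(0.3086)/((0.08206)(382.0)) = 24.663/31.347 = 0.7868

Z ≈ 0.7868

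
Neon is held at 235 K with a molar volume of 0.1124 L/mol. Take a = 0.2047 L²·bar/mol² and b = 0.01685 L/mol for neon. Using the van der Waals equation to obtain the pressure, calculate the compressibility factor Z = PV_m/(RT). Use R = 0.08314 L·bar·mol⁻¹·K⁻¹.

Z ≈ 1.083

P = RT/(V_m − b) − a/V_m² = (0.08314)(235)/(0.1124 − 0.01685) − 0.2047/(0.1124)²
  = 19.538/0.095550 − 16.203 = 204.48 − 16.203 = 188.28 bar
Z = PV_m/(RT) = (188.28)(0.1124)/((0.08314)(235)) = 21.163/19.538 = 1.083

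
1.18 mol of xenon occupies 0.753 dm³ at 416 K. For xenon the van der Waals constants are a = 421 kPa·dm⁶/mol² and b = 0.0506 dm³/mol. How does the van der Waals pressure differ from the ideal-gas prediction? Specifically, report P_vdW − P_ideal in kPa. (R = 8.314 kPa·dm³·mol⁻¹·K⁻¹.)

ΔP ≈ -567.1 kPa

Ideal: P_ideal = nRT/V = (1.18)(8.314)(416)/0.753 = 5419.89 kPa
vdW: P = nRT/(V − nb) − a n²/V² = 4081.18/0.693292 − 586.200/0.567009 = 5886.67 − 1033.85 = 4852.82 kPa
ΔP = 4852.82 − 5419.89 = -567.1 kPa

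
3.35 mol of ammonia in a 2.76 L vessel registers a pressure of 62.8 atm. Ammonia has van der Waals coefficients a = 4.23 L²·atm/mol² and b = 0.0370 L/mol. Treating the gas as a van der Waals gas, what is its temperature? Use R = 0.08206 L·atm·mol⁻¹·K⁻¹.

T = (P + a n²/V²)(V − nb)/(nR)
P + a n²/V² = 62.8 + (4.23)(3.35)²/(2.76)² = 69.032 atm
V − nb = 2.76 − (3.35)(0.0370) = 2.6361 L
T = (69.032)(2.6361)/((3.35)(0.08206)) = 662.0 K

T ≈ 662.0 K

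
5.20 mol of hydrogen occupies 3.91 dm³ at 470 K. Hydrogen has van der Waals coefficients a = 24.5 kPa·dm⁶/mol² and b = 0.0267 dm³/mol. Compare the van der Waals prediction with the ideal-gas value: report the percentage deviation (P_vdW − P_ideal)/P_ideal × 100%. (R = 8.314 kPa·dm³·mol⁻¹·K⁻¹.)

Ideal: P_ideal = nRT/V = (5.20)(8.314)(470)/3.91 = 5196.78 kPa
vdW: P = nRT/(V − nb) − a n²/V² = 20319.4/3.77116 − 662.480/15.2881 = 5388.10 − 43.3330 = 5344.77 kPa
% deviation = (5344.77 − 5196.78)/5196.78 × 100% = 2.85%

2.85 %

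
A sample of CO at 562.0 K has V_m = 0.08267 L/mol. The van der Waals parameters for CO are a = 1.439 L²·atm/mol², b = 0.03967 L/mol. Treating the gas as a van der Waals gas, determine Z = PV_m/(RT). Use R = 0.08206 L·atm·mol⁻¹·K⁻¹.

Z ≈ 1.545

P = RT/(V_m − b) − a/V_m² = (0.08206)(562.0)/(0.08267 − 0.03967) − 1.439/(0.08267)²
  = 46.118/0.043000 − 210.55 = 1072.5 − 210.55 = 862.0 atm
Z = PV_m/(RT) = (862.0)(0.08267)/((0.08206)(562.0)) = 71.262/46.118 = 1.545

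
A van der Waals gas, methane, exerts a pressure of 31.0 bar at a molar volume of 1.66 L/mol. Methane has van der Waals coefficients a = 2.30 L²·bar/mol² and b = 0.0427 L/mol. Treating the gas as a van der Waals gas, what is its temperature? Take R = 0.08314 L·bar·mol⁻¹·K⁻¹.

T ≈ 619.3 K

T = (P + a/V_m²)(V_m − b)/R
P + a/V_m² = 31.0 + 2.30/(1.66)² = 31.835 bar
V_m − b = 1.66 − 0.0427 = 1.6173 L/mol
T = (31.835)(1.6173)/0.08314 = 619.3 K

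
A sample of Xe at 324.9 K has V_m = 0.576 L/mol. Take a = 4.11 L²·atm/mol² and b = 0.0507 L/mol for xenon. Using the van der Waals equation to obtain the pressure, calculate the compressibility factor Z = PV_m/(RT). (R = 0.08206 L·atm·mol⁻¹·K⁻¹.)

Z ≈ 0.8289

P = RT/(V_m − b) − a/V_m² = (0.08206)(324.9)/(0.576 − 0.0507) − 4.11/(0.576)²
  = 26.661/0.52530 − 12.388 = 50.754 − 12.388 = 38.366 atm
Z = PV_m/(RT) = (38.366)(0.576)/((0.08206)(324.9)) = 22.099/26.661 = 0.8289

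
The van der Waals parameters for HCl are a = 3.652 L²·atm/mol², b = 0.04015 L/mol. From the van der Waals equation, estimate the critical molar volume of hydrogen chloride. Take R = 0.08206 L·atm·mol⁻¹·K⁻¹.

V_m,c ≈ 0.1205 L/mol

For a van der Waals gas, V_m,c = 3b.
V_m,c = 3×0.04015 = 0.1205 L/mol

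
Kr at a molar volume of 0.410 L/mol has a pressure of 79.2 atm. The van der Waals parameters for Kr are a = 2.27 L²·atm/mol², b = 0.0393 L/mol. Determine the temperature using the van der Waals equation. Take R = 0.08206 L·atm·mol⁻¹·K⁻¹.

T ≈ 418.8 K

T = (P + a/V_m²)(V_m − b)/R
P + a/V_m² = 79.2 + 2.27/(0.410)² = 92.704 atm
V_m − b = 0.410 − 0.0393 = 0.37070 L/mol
T = (92.704)(0.37070)/0.08206 = 418.8 K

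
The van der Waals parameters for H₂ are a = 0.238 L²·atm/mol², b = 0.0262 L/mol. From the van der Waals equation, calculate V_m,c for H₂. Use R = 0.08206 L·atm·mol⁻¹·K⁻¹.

V_m,c ≈ 0.07860 L/mol

For a van der Waals gas, V_m,c = 3b.
V_m,c = 3×0.0262 = 0.07860 L/mol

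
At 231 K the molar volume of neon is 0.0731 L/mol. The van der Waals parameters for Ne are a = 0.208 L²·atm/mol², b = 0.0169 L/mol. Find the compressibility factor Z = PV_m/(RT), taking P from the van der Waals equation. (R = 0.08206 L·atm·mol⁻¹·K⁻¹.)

Z ≈ 1.151

P = RT/(V_m − b) − a/V_m² = (0.08206)(231)/(0.0731 − 0.0169) − 0.208/(0.0731)²
  = 18.956/0.056200 − 38.925 = 337.30 − 38.925 = 298.38 atm
Z = PV_m/(RT) = (298.38)(0.0731)/((0.08206)(231)) = 21.812/18.956 = 1.151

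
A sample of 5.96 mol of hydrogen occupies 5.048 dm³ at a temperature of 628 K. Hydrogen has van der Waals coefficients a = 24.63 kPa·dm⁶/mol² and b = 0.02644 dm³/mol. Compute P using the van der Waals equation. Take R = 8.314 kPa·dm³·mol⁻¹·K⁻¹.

P ≈ 6329 kPa

P = nRT/(V − nb) − a n²/V²
nRT/(V − nb) = (5.96)(8.314)(628)/(5.048 − 5.96×0.02644) = 31118/4.8904 = 6363.1 kPa
a n²/V² = (24.63)(5.96)²/(5.048)² = 34.334 kPa
P = 6363.1 − 34.334 = 6329 kPa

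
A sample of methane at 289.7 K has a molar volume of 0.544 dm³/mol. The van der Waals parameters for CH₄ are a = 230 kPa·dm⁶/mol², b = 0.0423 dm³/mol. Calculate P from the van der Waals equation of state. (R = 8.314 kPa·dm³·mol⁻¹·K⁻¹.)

P ≈ 4024 kPa

P = RT/(V_m − b) − a/V_m²
RT/(V_m − b) = (8.314)(289.7)/(0.544 − 0.0423) = 2408.6/0.50170 = 4800.9 kPa
a/V_m² = 230/(0.544)² = 777.20 kPa
P = 4800.9 − 777.20 = 4024 kPa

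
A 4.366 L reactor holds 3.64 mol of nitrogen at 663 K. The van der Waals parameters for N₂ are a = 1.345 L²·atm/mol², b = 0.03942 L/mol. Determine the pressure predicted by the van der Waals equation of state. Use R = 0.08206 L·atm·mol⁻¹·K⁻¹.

P = nRT/(V − nb) − a n²/V²
nRT/(V − nb) = (3.64)(0.08206)(663)/(4.366 − 3.64×0.03942) = 198.04/4.2225 = 46.901 atm
a n²/V² = (1.345)(3.64)²/(4.366)² = 0.93488 atm
P = 46.901 − 0.93488 = 45.97 atm

P ≈ 45.97 atm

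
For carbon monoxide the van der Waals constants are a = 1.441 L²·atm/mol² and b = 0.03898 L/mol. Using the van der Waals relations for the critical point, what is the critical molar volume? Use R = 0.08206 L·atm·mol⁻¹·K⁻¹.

For a van der Waals gas, V_m,c = 3b.
V_m,c = 3×0.03898 = 0.1169 L/mol

V_m,c ≈ 0.1169 L/mol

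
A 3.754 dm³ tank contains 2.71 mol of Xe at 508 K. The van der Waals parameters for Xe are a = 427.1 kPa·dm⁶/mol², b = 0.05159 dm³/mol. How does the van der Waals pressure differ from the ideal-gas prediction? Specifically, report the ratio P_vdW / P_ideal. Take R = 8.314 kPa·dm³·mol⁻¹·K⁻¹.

Ideal: P_ideal = nRT/V = (2.71)(8.314)(508)/3.754 = 3048.94 kPa
vdW: P = nRT/(V − nb) − a n²/V² = 11445.7/3.61419 − 3136.67/14.0925 = 3166.88 − 222.577 = 2944.30 kPa
Ratio = 2944.30/3048.94 = 0.9657

P_vdW / P_ideal ≈ 0.9657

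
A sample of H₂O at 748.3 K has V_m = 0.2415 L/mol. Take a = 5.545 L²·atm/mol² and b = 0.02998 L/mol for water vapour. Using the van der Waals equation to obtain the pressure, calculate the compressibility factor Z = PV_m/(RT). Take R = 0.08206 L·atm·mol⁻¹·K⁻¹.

P = RT/(V_m − b) − a/V_m² = (0.08206)(748.3)/(0.2415 − 0.02998) − 5.545/(0.2415)²
  = 61.405/0.21152 − 95.075 = 290.30 − 95.075 = 195.23 atm
Z = PV_m/(RT) = (195.23)(0.2415)/((0.08206)(748.3)) = 47.148/61.405 = 0.7678

Z ≈ 0.7678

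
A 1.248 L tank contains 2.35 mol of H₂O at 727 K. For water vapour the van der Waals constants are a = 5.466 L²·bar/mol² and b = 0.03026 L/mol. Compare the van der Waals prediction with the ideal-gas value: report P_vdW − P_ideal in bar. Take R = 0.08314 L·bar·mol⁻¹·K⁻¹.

Ideal: P_ideal = nRT/V = (2.35)(0.08314)(727)/1.248 = 113.815 bar
vdW: P = nRT/(V − nb) − a n²/V² = 142.041/1.17689 − 30.1860/1.55750 = 120.692 − 19.3811 = 101.311 bar
ΔP = 101.311 − 113.815 = -12.50 bar

ΔP ≈ -12.50 bar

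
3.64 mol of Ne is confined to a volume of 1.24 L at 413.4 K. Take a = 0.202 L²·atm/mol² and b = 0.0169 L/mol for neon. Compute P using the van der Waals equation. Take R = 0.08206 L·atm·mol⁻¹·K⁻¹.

P ≈ 103.0 atm

P = nRT/(V − nb) − a n²/V²
nRT/(V − nb) = (3.64)(0.08206)(413.4)/(1.24 − 3.64×0.0169) = 123.48/1.1785 = 104.78 atm
a n²/V² = (0.202)(3.64)²/(1.24)² = 1.7406 atm
P = 104.78 − 1.7406 = 103.0 atm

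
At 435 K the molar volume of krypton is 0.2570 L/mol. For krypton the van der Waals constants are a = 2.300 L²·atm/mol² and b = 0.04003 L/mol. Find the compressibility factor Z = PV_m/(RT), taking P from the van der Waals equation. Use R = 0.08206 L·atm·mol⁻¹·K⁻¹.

Z ≈ 0.9338

P = RT/(V_m − b) − a/V_m² = (0.08206)(435)/(0.2570 − 0.04003) − 2.300/(0.2570)²
  = 35.696/0.21697 − 34.823 = 164.52 − 34.823 = 129.70 atm
Z = PV_m/(RT) = (129.70)(0.2570)/((0.08206)(435)) = 33.333/35.696 = 0.9338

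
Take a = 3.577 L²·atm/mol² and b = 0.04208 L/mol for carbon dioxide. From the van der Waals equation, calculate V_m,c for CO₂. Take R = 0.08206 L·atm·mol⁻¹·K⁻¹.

V_m,c ≈ 0.1262 L/mol

For a van der Waals gas, V_m,c = 3b.
V_m,c = 3×0.04208 = 0.1262 L/mol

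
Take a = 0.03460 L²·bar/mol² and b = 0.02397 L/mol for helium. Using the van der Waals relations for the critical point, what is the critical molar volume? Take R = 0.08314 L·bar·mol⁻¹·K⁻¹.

For a van der Waals gas, V_m,c = 3b.
V_m,c = 3×0.02397 = 0.07191 L/mol

V_m,c ≈ 0.07191 L/mol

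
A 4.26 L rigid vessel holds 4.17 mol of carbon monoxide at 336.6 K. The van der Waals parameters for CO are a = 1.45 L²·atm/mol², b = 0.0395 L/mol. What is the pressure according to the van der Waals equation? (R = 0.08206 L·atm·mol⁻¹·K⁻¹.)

P ≈ 26.74 atm

P = nRT/(V − nb) − a n²/V²
nRT/(V − nb) = (4.17)(0.08206)(336.6)/(4.26 − 4.17×0.0395) = 115.18/4.0953 = 28.125 atm
a n²/V² = (1.45)(4.17)²/(4.26)² = 1.3894 atm
P = 28.125 − 1.3894 = 26.74 atm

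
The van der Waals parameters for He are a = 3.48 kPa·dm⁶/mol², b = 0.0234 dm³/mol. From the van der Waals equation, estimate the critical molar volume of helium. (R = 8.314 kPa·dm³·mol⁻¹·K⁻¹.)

V_m,c ≈ 0.07020 dm³/mol

For a van der Waals gas, V_m,c = 3b.
V_m,c = 3×0.0234 = 0.07020 dm³/mol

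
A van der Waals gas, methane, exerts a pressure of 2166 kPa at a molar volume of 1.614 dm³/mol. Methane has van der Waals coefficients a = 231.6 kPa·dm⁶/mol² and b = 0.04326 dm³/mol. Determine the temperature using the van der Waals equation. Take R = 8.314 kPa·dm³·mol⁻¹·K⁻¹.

T = (P + a/V_m²)(V_m − b)/R
P + a/V_m² = 2166 + 231.6/(1.614)² = 2254.9 kPa
V_m − b = 1.614 − 0.04326 = 1.5707 dm³/mol
T = (2254.9)(1.5707)/8.314 = 426.0 K

T ≈ 426.0 K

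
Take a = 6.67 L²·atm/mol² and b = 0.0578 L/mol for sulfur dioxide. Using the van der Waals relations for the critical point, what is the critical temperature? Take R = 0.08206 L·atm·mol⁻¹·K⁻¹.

For a van der Waals gas, T_c = 8a/(27Rb).
T_c = 8×6.67/(27×0.08206×0.0578) = 53.360/0.12806 = 416.7 K

T_c ≈ 416.7 K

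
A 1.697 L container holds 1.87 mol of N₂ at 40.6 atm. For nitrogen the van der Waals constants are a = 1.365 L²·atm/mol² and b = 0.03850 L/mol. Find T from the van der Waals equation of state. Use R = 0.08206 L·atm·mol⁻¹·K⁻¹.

T ≈ 447.5 K

T = (P + a n²/V²)(V − nb)/(nR)
P + a n²/V² = 40.6 + (1.365)(1.87)²/(1.697)² = 42.257 atm
V − nb = 1.697 − (1.87)(0.03850) = 1.6250 L
T = (42.257)(1.6250)/((1.87)(0.08206)) = 447.5 K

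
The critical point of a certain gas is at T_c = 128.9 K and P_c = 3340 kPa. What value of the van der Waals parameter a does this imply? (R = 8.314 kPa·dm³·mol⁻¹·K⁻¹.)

a ≈ 145.1 kPa·dm⁶/mol²

From T_c = 8a/(27Rb) and P_c = a/(27b²): a = 27 R² T_c²/(64 P_c).
a = 27×(8.314)²×(128.9)²/(64×3340) = 31009134/213760 = 145.1 kPa·dm⁶/mol²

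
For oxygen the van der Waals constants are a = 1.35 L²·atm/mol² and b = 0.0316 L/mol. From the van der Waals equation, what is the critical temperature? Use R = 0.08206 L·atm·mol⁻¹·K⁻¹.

T_c ≈ 154.3 K

For a van der Waals gas, T_c = 8a/(27Rb).
T_c = 8×1.35/(27×0.08206×0.0316) = 10.800/0.070014 = 154.3 K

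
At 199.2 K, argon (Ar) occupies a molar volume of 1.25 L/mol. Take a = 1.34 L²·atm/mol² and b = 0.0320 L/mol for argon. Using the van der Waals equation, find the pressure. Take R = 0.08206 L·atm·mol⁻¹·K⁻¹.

P ≈ 12.56 atm

P = RT/(V_m − b) − a/V_m²
RT/(V_m − b) = (0.08206)(199.2)/(1.25 − 0.0320) = 16.346/1.2180 = 13.420 atm
a/V_m² = 1.34/(1.25)² = 0.85760 atm
P = 13.420 − 0.85760 = 12.56 atm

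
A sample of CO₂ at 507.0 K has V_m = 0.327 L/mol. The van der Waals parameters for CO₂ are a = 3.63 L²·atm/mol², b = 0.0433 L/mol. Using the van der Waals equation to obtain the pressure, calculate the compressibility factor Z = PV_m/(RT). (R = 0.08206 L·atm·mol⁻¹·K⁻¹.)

P = RT/(V_m − b) − a/V_m² = (0.08206)(507.0)/(0.327 − 0.0433) − 3.63/(0.327)²
  = 41.604/0.28370 − 33.948 = 146.65 − 33.948 = 112.70 atm
Z = PV_m/(RT) = (112.70)(0.327)/((0.08206)(507.0)) = 36.853/41.604 = 0.8858

Z ≈ 0.8858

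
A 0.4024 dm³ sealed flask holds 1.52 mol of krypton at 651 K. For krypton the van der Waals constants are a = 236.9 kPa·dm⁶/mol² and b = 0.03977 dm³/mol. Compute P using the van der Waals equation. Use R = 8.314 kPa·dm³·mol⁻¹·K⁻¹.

P = nRT/(V − nb) − a n²/V²
nRT/(V − nb) = (1.52)(8.314)(651)/(0.4024 − 1.52×0.03977) = 8226.9/0.34195 = 24059 kPa
a n²/V² = (236.9)(1.52)²/(0.4024)² = 3380.2 kPa
P = 24059 − 3380.2 = 20679 kPa

P ≈ 20679 kPa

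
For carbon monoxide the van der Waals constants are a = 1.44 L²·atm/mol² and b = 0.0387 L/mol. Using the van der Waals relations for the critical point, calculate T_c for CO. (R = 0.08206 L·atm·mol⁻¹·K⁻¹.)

For a van der Waals gas, T_c = 8a/(27Rb).
T_c = 8×1.44/(27×0.08206×0.0387) = 11.520/0.085744 = 134.4 K

T_c ≈ 134.4 K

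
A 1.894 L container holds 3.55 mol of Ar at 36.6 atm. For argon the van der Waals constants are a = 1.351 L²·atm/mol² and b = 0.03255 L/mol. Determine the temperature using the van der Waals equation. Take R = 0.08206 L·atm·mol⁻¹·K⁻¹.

T ≈ 252.4 K

T = (P + a n²/V²)(V − nb)/(nR)
P + a n²/V² = 36.6 + (1.351)(3.55)²/(1.894)² = 41.346 atm
V − nb = 1.894 − (3.55)(0.03255) = 1.7784 L
T = (41.346)(1.7784)/((3.55)(0.08206)) = 252.4 K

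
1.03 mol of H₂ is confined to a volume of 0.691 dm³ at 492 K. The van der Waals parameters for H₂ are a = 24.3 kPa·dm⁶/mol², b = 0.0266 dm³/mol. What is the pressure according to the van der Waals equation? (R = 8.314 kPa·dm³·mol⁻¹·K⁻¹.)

P ≈ 6295 kPa

P = nRT/(V − nb) − a n²/V²
nRT/(V − nb) = (1.03)(8.314)(492)/(0.691 − 1.03×0.0266) = 4213.2/0.66360 = 6349.0 kPa
a n²/V² = (24.3)(1.03)²/(0.691)² = 53.991 kPa
P = 6349.0 − 53.991 = 6295 kPa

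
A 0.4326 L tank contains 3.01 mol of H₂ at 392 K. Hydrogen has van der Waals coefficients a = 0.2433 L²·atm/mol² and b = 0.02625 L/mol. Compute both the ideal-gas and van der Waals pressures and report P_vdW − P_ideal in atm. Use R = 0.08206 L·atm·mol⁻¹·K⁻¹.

Ideal: P_ideal = nRT/V = (3.01)(0.08206)(392)/0.4326 = 223.819 atm
vdW: P = nRT/(V − nb) − a n²/V² = 96.8242/0.353588 − 2.20432/0.187143 = 273.833 − 11.7788 = 262.054 atm
ΔP = 262.054 − 223.819 = 38.24 atm

ΔP ≈ 38.24 atm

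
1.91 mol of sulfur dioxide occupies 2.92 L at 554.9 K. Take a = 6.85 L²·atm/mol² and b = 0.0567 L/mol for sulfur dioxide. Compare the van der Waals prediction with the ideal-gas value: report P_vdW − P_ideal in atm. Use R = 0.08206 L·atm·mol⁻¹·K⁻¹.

Ideal: P_ideal = nRT/V = (1.91)(0.08206)(554.9)/2.92 = 29.7849 atm
vdW: P = nRT/(V − nb) − a n²/V² = 86.9720/2.81170 − 24.9895/8.52640 = 30.9322 − 2.93084 = 28.0014 atm
ΔP = 28.0014 − 29.7849 = -1.784 atm

ΔP ≈ -1.784 atm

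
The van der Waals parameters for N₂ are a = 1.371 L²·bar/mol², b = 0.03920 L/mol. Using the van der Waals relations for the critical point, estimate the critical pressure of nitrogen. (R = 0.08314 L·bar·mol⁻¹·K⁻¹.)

P_c ≈ 33.04 bar

For a van der Waals gas, P_c = a/(27b²).
P_c = 1.371/(27×(0.03920)²) = 1.371/0.041489 = 33.04 bar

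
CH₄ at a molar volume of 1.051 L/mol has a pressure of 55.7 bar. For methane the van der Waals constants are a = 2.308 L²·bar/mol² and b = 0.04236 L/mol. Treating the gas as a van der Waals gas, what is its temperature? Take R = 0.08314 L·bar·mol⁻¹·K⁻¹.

T = (P + a/V_m²)(V_m − b)/R
P + a/V_m² = 55.7 + 2.308/(1.051)² = 57.789 bar
V_m − b = 1.051 − 0.04236 = 1.0086 L/mol
T = (57.789)(1.0086)/0.08314 = 701.1 K

T ≈ 701.1 K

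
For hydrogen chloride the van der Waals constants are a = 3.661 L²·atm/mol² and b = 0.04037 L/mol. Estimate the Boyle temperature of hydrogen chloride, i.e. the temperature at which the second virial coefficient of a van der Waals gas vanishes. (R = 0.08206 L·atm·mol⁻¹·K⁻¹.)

T_B ≈ 1105 K

For a van der Waals gas the second virial coefficient B₂ = b − a/(RT) vanishes at T_B = a/(Rb).
T_B = 3.661/(0.08206×0.04037) = 3.661/0.0033128 = 1105 K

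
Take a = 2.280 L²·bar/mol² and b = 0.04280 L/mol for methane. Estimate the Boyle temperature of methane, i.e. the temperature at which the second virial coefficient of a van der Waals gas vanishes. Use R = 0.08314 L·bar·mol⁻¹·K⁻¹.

For a van der Waals gas the second virial coefficient B₂ = b − a/(RT) vanishes at T_B = a/(Rb).
T_B = 2.280/(0.08314×0.04280) = 2.280/0.0035584 = 640.7 K

T_B ≈ 640.7 K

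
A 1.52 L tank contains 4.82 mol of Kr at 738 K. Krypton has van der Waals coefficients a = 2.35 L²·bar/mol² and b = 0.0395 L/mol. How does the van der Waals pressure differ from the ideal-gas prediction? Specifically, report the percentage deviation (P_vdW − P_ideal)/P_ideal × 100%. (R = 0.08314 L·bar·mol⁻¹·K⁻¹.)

Ideal: P_ideal = nRT/V = (4.82)(0.08314)(738)/1.52 = 194.567 bar
vdW: P = nRT/(V − nb) − a n²/V² = 295.742/1.32961 − 54.5961/2.31040 = 222.428 − 23.6306 = 198.797 bar
% deviation = (198.797 − 194.567)/194.567 × 100% = 2.17%

2.17 %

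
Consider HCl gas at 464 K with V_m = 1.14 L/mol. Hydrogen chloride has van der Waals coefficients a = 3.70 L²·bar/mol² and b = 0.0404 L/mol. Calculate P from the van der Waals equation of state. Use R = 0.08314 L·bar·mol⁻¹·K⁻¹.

P ≈ 32.24 bar

P = RT/(V_m − b) − a/V_m²
RT/(V_m − b) = (0.08314)(464)/(1.14 − 0.0404) = 38.577/1.0996 = 35.083 bar
a/V_m² = 3.70/(1.14)² = 2.8470 bar
P = 35.083 − 2.8470 = 32.24 bar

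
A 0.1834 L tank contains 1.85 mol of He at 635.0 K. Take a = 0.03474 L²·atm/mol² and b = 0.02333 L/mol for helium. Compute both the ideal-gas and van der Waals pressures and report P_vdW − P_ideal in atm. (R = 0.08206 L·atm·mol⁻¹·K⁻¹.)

ΔP ≈ 158.2 atm

Ideal: P_ideal = nRT/V = (1.85)(0.08206)(635.0)/0.1834 = 525.627 atm
vdW: P = nRT/(V − nb) − a n²/V² = 96.4000/0.140240 − 0.118898/0.0336356 = 687.393 − 3.53489 = 683.858 atm
ΔP = 683.858 − 525.627 = 158.2 atm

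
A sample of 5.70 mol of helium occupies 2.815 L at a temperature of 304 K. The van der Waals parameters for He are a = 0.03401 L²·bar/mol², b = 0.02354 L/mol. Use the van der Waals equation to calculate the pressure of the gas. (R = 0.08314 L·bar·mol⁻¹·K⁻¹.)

P ≈ 53.60 bar

P = nRT/(V − nb) − a n²/V²
nRT/(V − nb) = (5.70)(0.08314)(304)/(2.815 − 5.70×0.02354) = 144.06/2.6808 = 53.738 bar
a n²/V² = (0.03401)(5.70)²/(2.815)² = 0.13944 bar
P = 53.738 − 0.13944 = 53.60 bar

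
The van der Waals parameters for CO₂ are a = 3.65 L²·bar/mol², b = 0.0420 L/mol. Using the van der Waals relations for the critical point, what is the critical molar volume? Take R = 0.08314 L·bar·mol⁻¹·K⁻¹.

V_m,c ≈ 0.1260 L/mol

For a van der Waals gas, V_m,c = 3b.
V_m,c = 3×0.0420 = 0.1260 L/mol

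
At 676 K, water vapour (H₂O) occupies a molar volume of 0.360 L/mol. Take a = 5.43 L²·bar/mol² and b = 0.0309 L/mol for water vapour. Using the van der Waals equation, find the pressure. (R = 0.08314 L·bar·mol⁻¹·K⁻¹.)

P = RT/(V_m − b) − a/V_m²
RT/(V_m − b) = (0.08314)(676)/(0.360 − 0.0309) = 56.203/0.32910 = 170.78 bar
a/V_m² = 5.43/(0.360)² = 41.898 bar
P = 170.78 − 41.898 = 128.9 bar

P ≈ 128.9 bar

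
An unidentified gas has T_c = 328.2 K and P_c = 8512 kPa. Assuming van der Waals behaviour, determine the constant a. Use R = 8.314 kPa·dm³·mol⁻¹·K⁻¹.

a ≈ 369.0 kPa·dm⁶/mol²

From T_c = 8a/(27Rb) and P_c = a/(27b²): a = 27 R² T_c²/(64 P_c).
a = 27×(8.314)²×(328.2)²/(64×8512) = 201030039/544768 = 369.0 kPa·dm⁶/mol²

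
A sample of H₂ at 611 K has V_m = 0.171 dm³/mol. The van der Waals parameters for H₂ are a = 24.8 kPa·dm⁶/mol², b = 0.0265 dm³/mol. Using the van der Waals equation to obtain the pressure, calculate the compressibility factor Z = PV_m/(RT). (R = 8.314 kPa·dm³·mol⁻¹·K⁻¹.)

Z ≈ 1.155

P = RT/(V_m − b) − a/V_m² = (8.314)(611)/(0.171 − 0.0265) − 24.8/(0.171)²
  = 5079.9/0.14450 − 848.12 = 35155 − 848.12 = 34307 kPa
Z = PV_m/(RT) = (34307)(0.171)/((8.314)(611)) = 5866.5/5079.9 = 1.155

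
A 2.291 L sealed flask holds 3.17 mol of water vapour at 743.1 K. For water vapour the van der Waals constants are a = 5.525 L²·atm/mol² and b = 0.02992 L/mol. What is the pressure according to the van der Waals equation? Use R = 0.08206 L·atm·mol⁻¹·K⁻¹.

P ≈ 77.44 atm

P = nRT/(V − nb) − a n²/V²
nRT/(V − nb) = (3.17)(0.08206)(743.1)/(2.291 − 3.17×0.02992) = 193.30/2.1962 = 88.016 atm
a n²/V² = (5.525)(3.17)²/(2.291)² = 10.578 atm
P = 88.016 − 10.578 = 77.44 atm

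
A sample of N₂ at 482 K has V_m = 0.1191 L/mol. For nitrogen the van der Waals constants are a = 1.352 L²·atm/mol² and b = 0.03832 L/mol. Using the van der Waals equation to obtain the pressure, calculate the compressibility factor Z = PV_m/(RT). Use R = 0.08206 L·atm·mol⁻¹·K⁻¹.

P = RT/(V_m − b) − a/V_m² = (0.08206)(482)/(0.1191 − 0.03832) − 1.352/(0.1191)²
  = 39.553/0.080780 − 95.313 = 489.64 − 95.313 = 394.33 atm
Z = PV_m/(RT) = (394.33)(0.1191)/((0.08206)(482)) = 46.965/39.553 = 1.187

Z ≈ 1.187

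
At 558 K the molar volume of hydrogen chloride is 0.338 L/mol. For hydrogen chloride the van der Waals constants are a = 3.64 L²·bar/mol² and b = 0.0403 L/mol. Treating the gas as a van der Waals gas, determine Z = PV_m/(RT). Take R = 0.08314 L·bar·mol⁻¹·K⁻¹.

P = RT/(V_m − b) − a/V_m² = (0.08314)(558)/(0.338 − 0.0403) − 3.64/(0.338)²
  = 46.392/0.29770 − 31.862 = 155.83 − 31.862 = 123.97 bar
Z = PV_m/(RT) = (123.97)(0.338)/((0.08314)(558)) = 41.902/46.392 = 0.9032

Z ≈ 0.9032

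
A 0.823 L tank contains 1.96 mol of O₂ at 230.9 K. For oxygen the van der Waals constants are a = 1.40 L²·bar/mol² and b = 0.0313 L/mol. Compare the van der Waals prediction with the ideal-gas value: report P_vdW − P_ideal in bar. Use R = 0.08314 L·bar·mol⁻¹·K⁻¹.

Ideal: P_ideal = nRT/V = (1.96)(0.08314)(230.9)/0.823 = 45.7183 bar
vdW: P = nRT/(V − nb) − a n²/V² = 37.6262/0.761652 − 5.37824/0.677329 = 49.4008 − 7.94037 = 41.4604 bar
ΔP = 41.4604 − 45.7183 = -4.258 bar

ΔP ≈ -4.258 bar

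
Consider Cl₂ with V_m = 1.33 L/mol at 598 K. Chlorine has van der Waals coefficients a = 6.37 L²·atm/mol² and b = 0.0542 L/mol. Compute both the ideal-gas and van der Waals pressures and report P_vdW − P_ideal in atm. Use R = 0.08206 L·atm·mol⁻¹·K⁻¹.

Ideal: P_ideal = RT/V_m = (0.08206)(598)/1.33 = 36.8962 atm
vdW: P = RT/(V_m − b) − a/V_m² = 49.0719/1.27580 − 6.37/1.76890 = 38.4636 − 3.60111 = 34.8625 atm
ΔP = 34.8625 − 36.8962 = -2.034 atm

ΔP ≈ -2.034 atm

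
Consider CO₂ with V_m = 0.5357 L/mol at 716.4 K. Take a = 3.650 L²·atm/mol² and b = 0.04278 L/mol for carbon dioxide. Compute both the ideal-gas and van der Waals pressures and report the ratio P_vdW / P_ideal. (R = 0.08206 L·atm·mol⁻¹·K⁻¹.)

P_vdW / P_ideal ≈ 0.9709

Ideal: P_ideal = RT/V_m = (0.08206)(716.4)/0.5357 = 109.740 atm
vdW: P = RT/(V_m − b) − a/V_m² = 58.7878/0.492920 − 3.650/0.286974 = 119.264 − 12.7189 = 106.545 atm
Ratio = 106.545/109.740 = 0.9709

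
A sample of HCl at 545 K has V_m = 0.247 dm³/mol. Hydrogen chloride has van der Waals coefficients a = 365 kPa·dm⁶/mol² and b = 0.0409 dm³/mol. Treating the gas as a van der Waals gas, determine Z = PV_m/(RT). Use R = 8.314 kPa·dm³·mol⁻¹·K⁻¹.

P = RT/(V_m − b) − a/V_m² = (8.314)(545)/(0.247 − 0.0409) − 365/(0.247)²
  = 4531.1/0.20610 − 5982.7 = 21985 − 5982.7 = 16002 kPa
Z = PV_m/(RT) = (16002)(0.247)/((8.314)(545)) = 3952.5/4531.1 = 0.8723

Z ≈ 0.8723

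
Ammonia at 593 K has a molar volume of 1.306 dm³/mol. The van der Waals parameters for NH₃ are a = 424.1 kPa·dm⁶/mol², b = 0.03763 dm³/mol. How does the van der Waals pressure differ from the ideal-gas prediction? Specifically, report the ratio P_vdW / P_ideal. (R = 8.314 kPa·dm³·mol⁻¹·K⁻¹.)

P_vdW / P_ideal ≈ 0.9638

Ideal: P_ideal = RT/V_m = (8.314)(593)/1.306 = 3775.04 kPa
vdW: P = RT/(V_m − b) − a/V_m² = 4930.20/1.26837 − 424.1/1.70564 = 3887.04 − 248.646 = 3638.39 kPa
Ratio = 3638.39/3775.04 = 0.9638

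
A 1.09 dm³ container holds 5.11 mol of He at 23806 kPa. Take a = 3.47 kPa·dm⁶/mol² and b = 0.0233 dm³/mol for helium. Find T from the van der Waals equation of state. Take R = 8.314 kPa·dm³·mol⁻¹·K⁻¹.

T ≈ 545.8 K

T = (P + a n²/V²)(V − nb)/(nR)
P + a n²/V² = 23806 + (3.47)(5.11)²/(1.09)² = 23882 kPa
V − nb = 1.09 − (5.11)(0.0233) = 0.97094 dm³
T = (23882)(0.97094)/((5.11)(8.314)) = 545.8 K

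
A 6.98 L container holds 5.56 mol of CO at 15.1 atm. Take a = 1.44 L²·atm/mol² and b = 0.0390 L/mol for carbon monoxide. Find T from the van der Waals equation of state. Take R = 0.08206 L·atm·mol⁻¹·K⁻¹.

T ≈ 237.4 K

T = (P + a n²/V²)(V − nb)/(nR)
P + a n²/V² = 15.1 + (1.44)(5.56)²/(6.98)² = 16.014 atm
V − nb = 6.98 − (5.56)(0.0390) = 6.7632 L
T = (16.014)(6.7632)/((5.56)(0.08206)) = 237.4 K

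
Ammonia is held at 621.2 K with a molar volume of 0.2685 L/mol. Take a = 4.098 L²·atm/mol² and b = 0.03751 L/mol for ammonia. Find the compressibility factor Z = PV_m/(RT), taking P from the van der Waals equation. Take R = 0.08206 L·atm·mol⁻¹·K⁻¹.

P = RT/(V_m − b) − a/V_m² = (0.08206)(621.2)/(0.2685 − 0.03751) − 4.098/(0.2685)²
  = 50.976/0.23099 − 56.844 = 220.68 − 56.844 = 163.84 atm
Z = PV_m/(RT) = (163.84)(0.2685)/((0.08206)(621.2)) = 43.991/50.976 = 0.8630

Z ≈ 0.8630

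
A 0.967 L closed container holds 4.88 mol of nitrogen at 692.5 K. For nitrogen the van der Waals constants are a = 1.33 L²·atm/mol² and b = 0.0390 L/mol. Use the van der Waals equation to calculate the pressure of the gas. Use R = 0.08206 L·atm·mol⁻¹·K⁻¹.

P = nRT/(V − nb) − a n²/V²
nRT/(V − nb) = (4.88)(0.08206)(692.5)/(0.967 − 4.88×0.0390) = 277.31/0.77668 = 357.05 atm
a n²/V² = (1.33)(4.88)²/(0.967)² = 33.872 atm
P = 357.05 − 33.872 = 323.2 atm

P ≈ 323.2 atm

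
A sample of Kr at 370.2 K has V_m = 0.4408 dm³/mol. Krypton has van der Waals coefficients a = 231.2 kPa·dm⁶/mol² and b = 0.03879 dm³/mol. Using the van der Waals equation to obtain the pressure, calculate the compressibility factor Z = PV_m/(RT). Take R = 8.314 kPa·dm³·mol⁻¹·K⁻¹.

Z ≈ 0.9261

P = RT/(V_m − b) − a/V_m² = (8.314)(370.2)/(0.4408 − 0.03879) − 231.2/(0.4408)²
  = 3077.8/0.40201 − 1189.9 = 7656.0 − 1189.9 = 6466.1 kPa
Z = PV_m/(RT) = (6466.1)(0.4408)/((8.314)(370.2)) = 2850.3/3077.8 = 0.9261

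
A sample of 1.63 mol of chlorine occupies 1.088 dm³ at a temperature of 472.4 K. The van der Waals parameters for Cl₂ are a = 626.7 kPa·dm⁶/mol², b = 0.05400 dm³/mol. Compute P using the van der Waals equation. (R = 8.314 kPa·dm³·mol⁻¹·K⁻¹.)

P = nRT/(V − nb) − a n²/V²
nRT/(V − nb) = (1.63)(8.314)(472.4)/(1.088 − 1.63×0.05400) = 6401.9/0.99998 = 6402.0 kPa
a n²/V² = (626.7)(1.63)²/(1.088)² = 1406.6 kPa
P = 6402.0 − 1406.6 = 4995 kPa

P ≈ 4995 kPa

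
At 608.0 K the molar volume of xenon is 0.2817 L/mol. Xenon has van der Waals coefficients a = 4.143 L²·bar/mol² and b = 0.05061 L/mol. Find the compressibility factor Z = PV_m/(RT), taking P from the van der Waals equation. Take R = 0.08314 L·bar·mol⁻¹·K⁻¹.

Z ≈ 0.9281

P = RT/(V_m − b) − a/V_m² = (0.08314)(608.0)/(0.2817 − 0.05061) − 4.143/(0.2817)²
  = 50.549/0.23109 − 52.209 = 218.74 − 52.209 = 166.53 bar
Z = PV_m/(RT) = (166.53)(0.2817)/((0.08314)(608.0)) = 46.912/50.549 = 0.9281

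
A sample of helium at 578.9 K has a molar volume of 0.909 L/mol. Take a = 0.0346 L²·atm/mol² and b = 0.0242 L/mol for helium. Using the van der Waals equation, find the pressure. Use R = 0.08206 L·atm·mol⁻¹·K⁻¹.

P = RT/(V_m − b) − a/V_m²
RT/(V_m − b) = (0.08206)(578.9)/(0.909 − 0.0242) = 47.505/0.88480 = 53.690 atm
a/V_m² = 0.0346/(0.909)² = 0.041874 atm
P = 53.690 − 0.041874 = 53.65 atm

P ≈ 53.65 atm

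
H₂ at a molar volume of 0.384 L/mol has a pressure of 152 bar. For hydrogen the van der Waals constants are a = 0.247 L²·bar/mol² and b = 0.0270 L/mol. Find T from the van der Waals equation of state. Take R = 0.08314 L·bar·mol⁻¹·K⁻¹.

T ≈ 659.9 K

T = (P + a/V_m²)(V_m − b)/R
P + a/V_m² = 152 + 0.247/(0.384)² = 153.68 bar
V_m − b = 0.384 − 0.0270 = 0.35700 L/mol
T = (153.68)(0.35700)/0.08314 = 659.9 K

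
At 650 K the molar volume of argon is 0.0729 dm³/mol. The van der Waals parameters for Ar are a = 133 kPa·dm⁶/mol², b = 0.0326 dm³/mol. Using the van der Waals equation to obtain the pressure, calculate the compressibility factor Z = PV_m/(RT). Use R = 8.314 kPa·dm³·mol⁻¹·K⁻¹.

Z ≈ 1.471

P = RT/(V_m − b) − a/V_m² = (8.314)(650)/(0.0729 − 0.0326) − 133/(0.0729)²
  = 5404.1/0.040300 − 25026 = 134097 − 25026 = 109071 kPa
Z = PV_m/(RT) = (109071)(0.0729)/((8.314)(650)) = 7951.3/5404.1 = 1.471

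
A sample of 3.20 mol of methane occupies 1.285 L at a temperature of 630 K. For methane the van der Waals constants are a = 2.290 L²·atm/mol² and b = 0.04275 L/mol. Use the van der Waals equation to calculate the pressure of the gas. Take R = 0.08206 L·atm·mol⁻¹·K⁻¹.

P = nRT/(V − nb) − a n²/V²
nRT/(V − nb) = (3.20)(0.08206)(630)/(1.285 − 3.20×0.04275) = 165.43/1.1482 = 144.08 atm
a n²/V² = (2.290)(3.20)²/(1.285)² = 14.201 atm
P = 144.08 − 14.201 = 129.9 atm

P ≈ 129.9 atm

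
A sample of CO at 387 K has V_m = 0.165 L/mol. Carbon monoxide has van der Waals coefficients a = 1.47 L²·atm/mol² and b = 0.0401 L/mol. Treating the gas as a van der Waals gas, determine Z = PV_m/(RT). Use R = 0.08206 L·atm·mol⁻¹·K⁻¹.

P = RT/(V_m − b) − a/V_m² = (0.08206)(387)/(0.165 − 0.0401) − 1.47/(0.165)²
  = 31.757/0.12490 − 53.994 = 254.26 − 53.994 = 200.27 atm
Z = PV_m/(RT) = (200.27)(0.165)/((0.08206)(387)) = 33.045/31.757 = 1.041

Z ≈ 1.041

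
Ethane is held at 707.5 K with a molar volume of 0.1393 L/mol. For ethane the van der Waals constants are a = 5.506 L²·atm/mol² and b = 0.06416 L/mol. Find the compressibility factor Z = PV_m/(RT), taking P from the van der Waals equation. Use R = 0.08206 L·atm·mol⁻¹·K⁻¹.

Z ≈ 1.173

P = RT/(V_m − b) − a/V_m² = (0.08206)(707.5)/(0.1393 − 0.06416) − 5.506/(0.1393)²
  = 58.057/0.075140 − 283.75 = 772.65 − 283.75 = 488.90 atm
Z = PV_m/(RT) = (488.90)(0.1393)/((0.08206)(707.5)) = 68.104/58.057 = 1.173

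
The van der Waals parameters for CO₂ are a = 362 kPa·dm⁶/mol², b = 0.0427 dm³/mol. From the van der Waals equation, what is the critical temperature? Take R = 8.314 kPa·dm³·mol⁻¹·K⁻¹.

T_c ≈ 302.1 K

For a van der Waals gas, T_c = 8a/(27Rb).
T_c = 8×362/(27×8.314×0.0427) = 2896.0/9.5852 = 302.1 K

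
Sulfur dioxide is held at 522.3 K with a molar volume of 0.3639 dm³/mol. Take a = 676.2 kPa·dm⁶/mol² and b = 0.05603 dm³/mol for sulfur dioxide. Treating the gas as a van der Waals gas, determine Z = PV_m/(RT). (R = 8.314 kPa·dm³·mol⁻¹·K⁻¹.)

Z ≈ 0.7541

P = RT/(V_m − b) − a/V_m² = (8.314)(522.3)/(0.3639 − 0.05603) − 676.2/(0.3639)²
  = 4342.4/0.30787 − 5106.4 = 14105 − 5106.4 = 8999 kPa
Z = PV_m/(RT) = (8999)(0.3639)/((8.314)(522.3)) = 3274.7/4342.4 = 0.7541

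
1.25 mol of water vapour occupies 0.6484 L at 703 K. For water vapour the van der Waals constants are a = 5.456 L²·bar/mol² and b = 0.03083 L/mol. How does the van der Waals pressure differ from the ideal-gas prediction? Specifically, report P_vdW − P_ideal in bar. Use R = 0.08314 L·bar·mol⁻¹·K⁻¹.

Ideal: P_ideal = nRT/V = (1.25)(0.08314)(703)/0.6484 = 112.676 bar
vdW: P = nRT/(V − nb) − a n²/V² = 73.0593/0.609863 − 8.52500/0.420423 = 119.796 − 20.2772 = 99.519 bar
ΔP = 99.519 − 112.676 = -13.16 bar

ΔP ≈ -13.16 bar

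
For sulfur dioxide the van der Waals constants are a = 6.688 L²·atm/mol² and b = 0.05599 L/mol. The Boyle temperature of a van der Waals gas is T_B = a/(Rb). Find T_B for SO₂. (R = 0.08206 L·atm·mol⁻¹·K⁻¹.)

For a van der Waals gas the second virial coefficient B₂ = b − a/(RT) vanishes at T_B = a/(Rb).
T_B = 6.688/(0.08206×0.05599) = 6.688/0.0045945 = 1456 K

T_B ≈ 1456 K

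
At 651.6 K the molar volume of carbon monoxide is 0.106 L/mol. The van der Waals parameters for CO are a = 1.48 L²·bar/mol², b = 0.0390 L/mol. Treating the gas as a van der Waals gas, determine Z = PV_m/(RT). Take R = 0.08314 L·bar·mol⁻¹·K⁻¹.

Z ≈ 1.324

P = RT/(V_m − b) − a/V_m² = (0.08314)(651.6)/(0.106 − 0.0390) − 1.48/(0.106)²
  = 54.174/0.067000 − 131.72 = 808.57 − 131.72 = 676.85 bar
Z = PV_m/(RT) = (676.85)(0.106)/((0.08314)(651.6)) = 71.746/54.174 = 1.324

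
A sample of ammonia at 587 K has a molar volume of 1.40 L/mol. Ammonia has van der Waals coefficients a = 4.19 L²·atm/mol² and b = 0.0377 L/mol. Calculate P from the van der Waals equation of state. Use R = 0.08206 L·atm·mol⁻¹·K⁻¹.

P ≈ 33.22 atm

P = RT/(V_m − b) − a/V_m²
RT/(V_m − b) = (0.08206)(587)/(1.40 − 0.0377) = 48.169/1.3623 = 35.359 atm
a/V_m² = 4.19/(1.40)² = 2.1378 atm
P = 35.359 − 2.1378 = 33.22 atm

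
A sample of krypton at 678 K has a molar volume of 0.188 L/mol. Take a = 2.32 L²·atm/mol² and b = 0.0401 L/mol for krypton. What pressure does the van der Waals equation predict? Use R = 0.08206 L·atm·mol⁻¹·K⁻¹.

P = RT/(V_m − b) − a/V_m²
RT/(V_m − b) = (0.08206)(678)/(0.188 − 0.0401) = 55.637/0.14790 = 376.18 atm
a/V_m² = 2.32/(0.188)² = 65.641 atm
P = 376.18 − 65.641 = 310.5 atm

P ≈ 310.5 atm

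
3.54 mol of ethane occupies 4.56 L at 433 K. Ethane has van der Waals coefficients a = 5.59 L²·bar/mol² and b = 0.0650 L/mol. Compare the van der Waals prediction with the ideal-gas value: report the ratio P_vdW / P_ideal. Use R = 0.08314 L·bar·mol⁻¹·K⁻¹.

Ideal: P_ideal = nRT/V = (3.54)(0.08314)(433)/4.56 = 27.9471 bar
vdW: P = nRT/(V − nb) − a n²/V² = 127.439/4.32990 − 70.0516/20.7936 = 29.4323 − 3.36890 = 26.0634 bar
Ratio = 26.0634/27.9471 = 0.9326

P_vdW / P_ideal ≈ 0.9326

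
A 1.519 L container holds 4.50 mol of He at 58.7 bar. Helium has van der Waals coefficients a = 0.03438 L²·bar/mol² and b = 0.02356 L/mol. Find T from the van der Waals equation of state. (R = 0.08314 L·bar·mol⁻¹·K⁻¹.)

T = (P + a n²/V²)(V − nb)/(nR)
P + a n²/V² = 58.7 + (0.03438)(4.50)²/(1.519)² = 59.002 bar
V − nb = 1.519 − (4.50)(0.02356) = 1.4130 L
T = (59.002)(1.4130)/((4.50)(0.08314)) = 222.8 K

T ≈ 222.8 K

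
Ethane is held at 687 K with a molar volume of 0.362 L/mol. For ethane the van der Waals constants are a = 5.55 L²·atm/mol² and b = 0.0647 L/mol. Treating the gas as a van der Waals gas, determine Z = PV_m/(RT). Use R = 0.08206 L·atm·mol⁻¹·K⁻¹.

Z ≈ 0.9457

P = RT/(V_m − b) − a/V_m² = (0.08206)(687)/(0.362 − 0.0647) − 5.55/(0.362)²
  = 56.375/0.29730 − 42.352 = 189.62 − 42.352 = 147.27 atm
Z = PV_m/(RT) = (147.27)(0.362)/((0.08206)(687)) = 53.312/56.375 = 0.9457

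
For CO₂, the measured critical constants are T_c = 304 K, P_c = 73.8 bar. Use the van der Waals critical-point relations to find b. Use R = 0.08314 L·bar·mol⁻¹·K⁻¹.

From T_c = 8a/(27Rb) and P_c = a/(27b²): b = R T_c/(8 P_c).
b = (0.08314)(304)/(8×73.8) = 25.275/590.40 = 0.04281 L/mol

b ≈ 0.04281 L/mol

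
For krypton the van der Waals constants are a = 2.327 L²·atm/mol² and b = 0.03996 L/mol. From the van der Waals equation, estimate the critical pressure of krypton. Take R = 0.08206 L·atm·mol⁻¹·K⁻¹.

For a van der Waals gas, P_c = a/(27b²).
P_c = 2.327/(27×(0.03996)²) = 2.327/0.043114 = 53.97 atm

P_c ≈ 53.97 atm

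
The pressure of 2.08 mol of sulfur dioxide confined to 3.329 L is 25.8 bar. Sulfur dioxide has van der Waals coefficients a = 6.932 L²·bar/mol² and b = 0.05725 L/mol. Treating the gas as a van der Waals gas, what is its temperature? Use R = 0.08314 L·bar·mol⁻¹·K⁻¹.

T = (P + a n²/V²)(V − nb)/(nR)
P + a n²/V² = 25.8 + (6.932)(2.08)²/(3.329)² = 28.506 bar
V − nb = 3.329 − (2.08)(0.05725) = 3.2099 L
T = (28.506)(3.2099)/((2.08)(0.08314)) = 529.1 K

T ≈ 529.1 K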